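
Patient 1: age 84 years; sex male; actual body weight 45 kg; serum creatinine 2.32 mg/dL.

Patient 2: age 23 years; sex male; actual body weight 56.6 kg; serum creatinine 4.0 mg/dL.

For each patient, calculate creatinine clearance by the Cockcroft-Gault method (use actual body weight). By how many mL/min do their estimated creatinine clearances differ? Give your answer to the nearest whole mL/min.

Patient 1: CrCl = (140 − 84) × 45 / (72 × 2.32) = 2520.0 / 167.04 ≈ 15.1 mL/min
Patient 2: CrCl = (140 − 23) × 56.6 / (72 × 4) = 6622.2 / 288.00 ≈ 23.0 mL/min
|15.1 − 23.0| = 7.9 mL/min

8 mL/min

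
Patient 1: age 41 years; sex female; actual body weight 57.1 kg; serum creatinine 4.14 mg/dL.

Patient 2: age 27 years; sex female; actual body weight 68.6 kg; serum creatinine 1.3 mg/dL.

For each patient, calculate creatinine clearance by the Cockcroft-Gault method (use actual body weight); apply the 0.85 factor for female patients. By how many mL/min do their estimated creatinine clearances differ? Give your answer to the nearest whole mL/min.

54 mL/min

Patient 1: CrCl = (140 − 41) × 57.1 / (72 × 4.14) × 0.85 = 5652.9 / 298.08 × 0.85 ≈ 16.1 mL/min
Patient 2: CrCl = (140 − 27) × 68.6 / (72 × 1.3) × 0.85 = 7751.8 / 93.60 × 0.85 ≈ 70.4 mL/min
|16.1 − 70.4| = 54.3 mL/min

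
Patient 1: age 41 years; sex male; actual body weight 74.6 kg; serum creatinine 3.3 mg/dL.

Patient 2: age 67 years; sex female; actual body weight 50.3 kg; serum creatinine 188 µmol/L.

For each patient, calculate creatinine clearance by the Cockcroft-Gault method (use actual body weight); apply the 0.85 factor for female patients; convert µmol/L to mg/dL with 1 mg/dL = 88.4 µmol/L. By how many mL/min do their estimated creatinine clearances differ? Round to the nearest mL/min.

11 mL/min

Patient 1: CrCl = (140 − 41) × 74.6 / (72 × 3.3) = 7385.4 / 237.60 ≈ 31.1 mL/min
Patient 2: SCr = 188 / 88.4 = 2.127 mg/dL
Patient 2: CrCl = (140 − 67) × 50.3 / (72 × 2.127) × 0.85 = 3671.9 / 153.14 × 0.85 ≈ 20.4 mL/min
|31.1 − 20.4| = 10.7 mL/min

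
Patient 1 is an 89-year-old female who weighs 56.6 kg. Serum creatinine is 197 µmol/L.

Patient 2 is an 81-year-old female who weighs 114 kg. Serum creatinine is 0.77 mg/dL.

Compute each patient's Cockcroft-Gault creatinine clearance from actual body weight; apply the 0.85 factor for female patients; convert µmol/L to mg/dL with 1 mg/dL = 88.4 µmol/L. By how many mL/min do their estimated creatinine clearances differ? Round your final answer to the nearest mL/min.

Patient 1: SCr = 197 / 88.4 = 2.229 mg/dL
Patient 1: CrCl = (140 − 89) × 56.6 / (72 × 2.229) × 0.85 = 2886.6 / 160.49 × 0.85 ≈ 15.3 mL/min
Patient 2: CrCl = (140 − 81) × 114 / (72 × 0.77) × 0.85 = 6726.0 / 55.44 × 0.85 ≈ 103.1 mL/min
|15.3 − 103.1| = 87.8 mL/min

88 mL/min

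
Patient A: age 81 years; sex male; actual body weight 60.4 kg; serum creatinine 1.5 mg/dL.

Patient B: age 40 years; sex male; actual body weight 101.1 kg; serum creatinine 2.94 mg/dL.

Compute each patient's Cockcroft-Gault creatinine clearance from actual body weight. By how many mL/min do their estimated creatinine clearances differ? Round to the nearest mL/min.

Patient A: CrCl = (140 − 81) × 60.4 / (72 × 1.5) = 3563.6 / 108.00 ≈ 33.0 mL/min
Patient B: CrCl = (140 − 40) × 101.1 / (72 × 2.94) = 10110.0 / 211.68 ≈ 47.8 mL/min
|33.0 − 47.8| = 14.8 mL/min

15 mL/min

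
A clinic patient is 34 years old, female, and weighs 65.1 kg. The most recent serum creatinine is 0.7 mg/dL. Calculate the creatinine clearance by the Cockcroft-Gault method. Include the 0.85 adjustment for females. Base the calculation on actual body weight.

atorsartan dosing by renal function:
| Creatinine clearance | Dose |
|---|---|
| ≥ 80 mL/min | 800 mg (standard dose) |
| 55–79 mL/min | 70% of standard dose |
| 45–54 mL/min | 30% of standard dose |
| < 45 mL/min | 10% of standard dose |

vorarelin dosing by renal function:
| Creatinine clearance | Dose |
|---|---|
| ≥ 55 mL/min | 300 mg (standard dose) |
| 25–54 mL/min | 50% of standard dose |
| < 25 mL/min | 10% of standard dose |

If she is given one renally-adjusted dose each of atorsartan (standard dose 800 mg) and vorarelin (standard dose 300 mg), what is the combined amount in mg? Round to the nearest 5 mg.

1100 mg

CrCl = (140 − 34) × 65.1 / (72 × 0.7) × 0.85 = 6900.6 / 50.40 × 0.85 ≈ 116.4 mL/min
CrCl ≈ 116 mL/min.
atorsartan: ≥ 80 mL/min → 100% of 800 mg = 800 mg.
vorarelin: ≥ 55 mL/min → 100% of 300 mg = 300 mg.
Total = 800 + 300 = 1100 mg.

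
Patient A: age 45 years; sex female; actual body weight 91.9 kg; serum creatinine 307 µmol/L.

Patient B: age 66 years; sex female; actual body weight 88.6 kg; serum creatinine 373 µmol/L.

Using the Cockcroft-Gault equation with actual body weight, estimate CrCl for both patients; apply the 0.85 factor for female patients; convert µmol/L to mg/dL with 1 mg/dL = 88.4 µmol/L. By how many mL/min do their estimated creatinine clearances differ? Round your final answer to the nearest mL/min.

11 mL/min

Patient A: SCr = 307 / 88.4 = 3.473 mg/dL
Patient A: CrCl = (140 − 45) × 91.9 / (72 × 3.473) × 0.85 = 8730.5 / 250.06 × 0.85 ≈ 29.7 mL/min
Patient B: SCr = 373 / 88.4 = 4.219 mg/dL
Patient B: CrCl = (140 − 66) × 88.6 / (72 × 4.219) × 0.85 = 6556.4 / 303.77 × 0.85 ≈ 18.3 mL/min
|29.7 − 18.3| = 11.4 mL/min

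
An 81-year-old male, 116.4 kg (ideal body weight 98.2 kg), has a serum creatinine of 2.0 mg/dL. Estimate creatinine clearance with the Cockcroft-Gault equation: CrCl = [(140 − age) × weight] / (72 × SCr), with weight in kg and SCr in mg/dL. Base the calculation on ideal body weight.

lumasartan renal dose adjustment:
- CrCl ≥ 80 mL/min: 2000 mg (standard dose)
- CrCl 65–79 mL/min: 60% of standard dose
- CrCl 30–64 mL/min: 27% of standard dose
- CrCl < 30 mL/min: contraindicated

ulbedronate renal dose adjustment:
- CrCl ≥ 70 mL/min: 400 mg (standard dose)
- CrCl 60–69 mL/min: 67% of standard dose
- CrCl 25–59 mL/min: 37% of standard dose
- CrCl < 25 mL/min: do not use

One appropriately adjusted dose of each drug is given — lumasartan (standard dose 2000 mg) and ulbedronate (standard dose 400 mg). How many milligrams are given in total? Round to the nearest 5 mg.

690 mg

CrCl = (140 − 81) × 98.2 / (72 × 2) = 5793.8 / 144.00 ≈ 40.2 mL/min
CrCl ≈ 40 mL/min.
lumasartan: 30–64 mL/min → 27% of 2000 mg = 540 mg.
ulbedronate: 25–59 mL/min → 37% of 400 mg = 148 mg.
Total = 540 + 148 = 688 mg.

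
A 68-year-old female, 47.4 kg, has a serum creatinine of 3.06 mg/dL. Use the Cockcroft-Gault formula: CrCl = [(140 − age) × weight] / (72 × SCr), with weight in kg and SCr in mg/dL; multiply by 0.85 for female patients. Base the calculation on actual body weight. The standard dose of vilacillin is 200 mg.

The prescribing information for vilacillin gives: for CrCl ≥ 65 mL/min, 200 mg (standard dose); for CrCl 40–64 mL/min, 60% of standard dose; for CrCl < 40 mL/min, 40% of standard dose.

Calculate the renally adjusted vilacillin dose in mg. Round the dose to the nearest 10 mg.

80 mg

CrCl = (140 − 68) × 47.4 / (72 × 3.06) × 0.85 = 3412.8 / 220.32 × 0.85 ≈ 13.2 mL/min
CrCl ≈ 13 mL/min → bracket < 40 mL/min.
40% of 200 mg = 80 mg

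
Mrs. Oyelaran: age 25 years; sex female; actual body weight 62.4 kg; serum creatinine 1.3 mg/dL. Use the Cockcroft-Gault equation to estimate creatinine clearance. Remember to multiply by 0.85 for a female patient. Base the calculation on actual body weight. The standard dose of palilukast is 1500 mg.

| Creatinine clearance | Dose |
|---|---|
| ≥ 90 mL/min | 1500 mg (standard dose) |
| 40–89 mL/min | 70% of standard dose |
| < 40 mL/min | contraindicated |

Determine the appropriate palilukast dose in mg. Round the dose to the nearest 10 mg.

CrCl = (140 − 25) × 62.4 / (72 × 1.3) × 0.85 = 7176.0 / 93.60 × 0.85 ≈ 65.2 mL/min
CrCl ≈ 65 mL/min → bracket 40–89 mL/min.
70% of 1500 mg = 1050 mg

1050 mg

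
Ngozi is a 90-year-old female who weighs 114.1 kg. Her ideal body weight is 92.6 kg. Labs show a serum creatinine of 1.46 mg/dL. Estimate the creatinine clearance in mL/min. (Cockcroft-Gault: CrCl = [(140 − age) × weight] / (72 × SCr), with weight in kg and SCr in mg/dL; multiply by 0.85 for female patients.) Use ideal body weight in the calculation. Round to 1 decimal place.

37.4 mL/min

CrCl = (140 − 90) × 92.6 / (72 × 1.46) × 0.85 = 4630.0 / 105.12 × 0.85 ≈ 37.4 mL/min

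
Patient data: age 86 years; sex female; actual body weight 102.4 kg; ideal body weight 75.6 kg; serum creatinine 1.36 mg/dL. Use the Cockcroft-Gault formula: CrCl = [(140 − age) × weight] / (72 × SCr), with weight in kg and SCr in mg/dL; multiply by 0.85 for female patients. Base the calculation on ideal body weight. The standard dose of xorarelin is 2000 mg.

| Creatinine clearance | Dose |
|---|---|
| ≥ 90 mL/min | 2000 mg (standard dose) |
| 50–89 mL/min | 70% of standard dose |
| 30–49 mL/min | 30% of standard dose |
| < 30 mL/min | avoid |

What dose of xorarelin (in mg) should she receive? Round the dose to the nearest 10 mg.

CrCl = (140 − 86) × 75.6 / (72 × 1.36) × 0.85 = 4082.4 / 97.92 × 0.85 ≈ 35.4 mL/min
CrCl ≈ 35 mL/min → bracket 30–49 mL/min.
30% of 2000 mg = 600 mg

600 mg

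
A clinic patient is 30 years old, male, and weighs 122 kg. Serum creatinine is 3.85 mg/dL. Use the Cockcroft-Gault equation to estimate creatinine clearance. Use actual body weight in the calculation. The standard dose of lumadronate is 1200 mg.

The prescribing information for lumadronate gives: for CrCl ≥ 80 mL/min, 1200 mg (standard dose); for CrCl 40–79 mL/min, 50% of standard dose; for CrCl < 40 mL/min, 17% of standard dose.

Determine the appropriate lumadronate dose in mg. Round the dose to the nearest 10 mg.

CrCl = (140 − 30) × 122 / (72 × 3.85) = 13420.0 / 277.20 ≈ 48.4 mL/min
CrCl ≈ 48 mL/min → bracket 40–79 mL/min.
50% of 1200 mg = 600 mg

600 mg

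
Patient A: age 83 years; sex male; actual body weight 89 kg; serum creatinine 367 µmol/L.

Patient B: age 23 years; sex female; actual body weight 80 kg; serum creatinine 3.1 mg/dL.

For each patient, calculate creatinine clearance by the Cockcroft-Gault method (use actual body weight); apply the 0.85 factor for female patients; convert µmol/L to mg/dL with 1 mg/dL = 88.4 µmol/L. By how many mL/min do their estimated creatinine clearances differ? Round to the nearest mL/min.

19 mL/min

Patient A: SCr = 367 / 88.4 = 4.152 mg/dL
Patient A: CrCl = (140 − 83) × 89 / (72 × 4.152) = 5073.0 / 298.94 ≈ 17.0 mL/min
Patient B: CrCl = (140 − 23) × 80 / (72 × 3.1) × 0.85 = 9360.0 / 223.20 × 0.85 ≈ 35.6 mL/min
|17.0 − 35.6| = 18.6 mL/min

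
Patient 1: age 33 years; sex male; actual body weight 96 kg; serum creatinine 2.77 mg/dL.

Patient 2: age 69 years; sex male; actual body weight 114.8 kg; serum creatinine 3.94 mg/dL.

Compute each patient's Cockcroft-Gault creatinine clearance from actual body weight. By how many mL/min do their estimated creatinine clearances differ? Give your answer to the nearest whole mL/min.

Patient 1: CrCl = (140 − 33) × 96 / (72 × 2.77) = 10272.0 / 199.44 ≈ 51.5 mL/min
Patient 2: CrCl = (140 − 69) × 114.8 / (72 × 3.94) = 8150.8 / 283.68 ≈ 28.7 mL/min
|51.5 − 28.7| = 22.8 mL/min

23 mL/min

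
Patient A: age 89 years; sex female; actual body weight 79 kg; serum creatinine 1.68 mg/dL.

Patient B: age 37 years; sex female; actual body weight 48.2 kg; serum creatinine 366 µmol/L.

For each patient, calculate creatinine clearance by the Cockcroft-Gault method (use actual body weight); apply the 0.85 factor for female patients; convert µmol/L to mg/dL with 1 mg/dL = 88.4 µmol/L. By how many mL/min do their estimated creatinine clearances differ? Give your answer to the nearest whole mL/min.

Patient A: CrCl = (140 − 89) × 79 / (72 × 1.68) × 0.85 = 4029.0 / 120.96 × 0.85 ≈ 28.3 mL/min
Patient B: SCr = 366 / 88.4 = 4.14 mg/dL
Patient B: CrCl = (140 − 37) × 48.2 / (72 × 4.14) × 0.85 = 4964.6 / 298.08 × 0.85 ≈ 14.2 mL/min
|28.3 − 14.2| = 14.1 mL/min

14 mL/min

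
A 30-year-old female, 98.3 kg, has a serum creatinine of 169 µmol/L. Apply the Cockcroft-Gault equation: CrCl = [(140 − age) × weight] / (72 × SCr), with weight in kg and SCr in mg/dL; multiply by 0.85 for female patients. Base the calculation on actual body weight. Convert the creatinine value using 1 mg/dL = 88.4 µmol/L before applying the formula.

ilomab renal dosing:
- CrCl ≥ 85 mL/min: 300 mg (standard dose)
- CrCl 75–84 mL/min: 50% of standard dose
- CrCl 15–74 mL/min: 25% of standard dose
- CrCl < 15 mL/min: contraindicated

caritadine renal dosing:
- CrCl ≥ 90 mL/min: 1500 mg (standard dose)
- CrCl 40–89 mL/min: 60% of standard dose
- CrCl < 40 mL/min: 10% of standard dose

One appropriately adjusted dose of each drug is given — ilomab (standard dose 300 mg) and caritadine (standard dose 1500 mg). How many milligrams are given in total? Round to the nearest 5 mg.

SCr = 169 / 88.4 = 1.912 mg/dL
CrCl = (140 − 30) × 98.3 / (72 × 1.912) × 0.85 = 10813.0 / 137.66 × 0.85 ≈ 66.8 mL/min
CrCl ≈ 67 mL/min.
ilomab: 15–74 mL/min → 25% of 300 mg = 75 mg.
caritadine: 40–89 mL/min → 60% of 1500 mg = 900 mg.
Total = 75 + 900 = 975 mg.

975 mg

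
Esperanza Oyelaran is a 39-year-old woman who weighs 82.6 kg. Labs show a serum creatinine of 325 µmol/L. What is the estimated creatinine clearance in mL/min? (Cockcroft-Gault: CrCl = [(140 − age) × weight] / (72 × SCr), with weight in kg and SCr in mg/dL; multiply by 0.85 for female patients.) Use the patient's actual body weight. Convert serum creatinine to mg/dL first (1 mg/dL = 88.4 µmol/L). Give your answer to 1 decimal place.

SCr = 325 / 88.4 = 3.676 mg/dL
CrCl = (140 − 39) × 82.6 / (72 × 3.676) × 0.85 = 8342.6 / 264.67 × 0.85 ≈ 26.8 mL/min

26.8 mL/min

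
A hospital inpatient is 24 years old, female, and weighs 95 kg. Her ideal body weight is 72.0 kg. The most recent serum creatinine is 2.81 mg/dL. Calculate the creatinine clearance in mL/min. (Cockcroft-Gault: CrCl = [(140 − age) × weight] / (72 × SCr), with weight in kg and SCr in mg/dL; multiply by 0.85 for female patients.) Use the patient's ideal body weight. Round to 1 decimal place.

CrCl = (140 − 24) × 72 / (72 × 2.81) × 0.85 = 8352.0 / 202.32 × 0.85 ≈ 35.1 mL/min

35.1 mL/min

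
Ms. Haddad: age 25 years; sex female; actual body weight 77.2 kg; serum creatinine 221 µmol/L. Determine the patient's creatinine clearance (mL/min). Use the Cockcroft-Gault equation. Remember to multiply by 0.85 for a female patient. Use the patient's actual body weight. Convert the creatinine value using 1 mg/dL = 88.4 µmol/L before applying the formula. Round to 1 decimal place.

41.9 mL/min

SCr = 221 / 88.4 = 2.5 mg/dL
CrCl = (140 − 25) × 77.2 / (72 × 2.5) × 0.85 = 8878.0 / 180.00 × 0.85 ≈ 41.9 mL/min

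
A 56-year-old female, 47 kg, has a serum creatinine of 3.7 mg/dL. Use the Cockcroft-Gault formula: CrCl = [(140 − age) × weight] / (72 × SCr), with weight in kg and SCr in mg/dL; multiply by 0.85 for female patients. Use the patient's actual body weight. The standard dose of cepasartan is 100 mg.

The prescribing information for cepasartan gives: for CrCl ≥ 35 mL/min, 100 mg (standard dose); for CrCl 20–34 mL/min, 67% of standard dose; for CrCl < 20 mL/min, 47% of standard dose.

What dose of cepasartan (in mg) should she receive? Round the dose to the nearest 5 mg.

CrCl = (140 − 56) × 47 / (72 × 3.7) × 0.85 = 3948.0 / 266.40 × 0.85 ≈ 12.6 mL/min
CrCl ≈ 13 mL/min → bracket < 20 mL/min.
47% of 100 mg = 47 mg → 45 mg

45 mg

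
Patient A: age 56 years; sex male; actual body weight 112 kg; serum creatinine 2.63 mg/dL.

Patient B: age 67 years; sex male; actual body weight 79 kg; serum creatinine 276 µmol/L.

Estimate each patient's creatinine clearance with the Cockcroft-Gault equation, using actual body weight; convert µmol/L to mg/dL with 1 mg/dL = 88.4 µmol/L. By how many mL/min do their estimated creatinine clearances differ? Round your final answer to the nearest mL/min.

Patient A: CrCl = (140 − 56) × 112 / (72 × 2.63) = 9408.0 / 189.36 ≈ 49.7 mL/min
Patient B: SCr = 276 / 88.4 = 3.122 mg/dL
Patient B: CrCl = (140 − 67) × 79 / (72 × 3.122) = 5767.0 / 224.78 ≈ 25.7 mL/min
|49.7 − 25.7| = 24.0 mL/min

24 mL/min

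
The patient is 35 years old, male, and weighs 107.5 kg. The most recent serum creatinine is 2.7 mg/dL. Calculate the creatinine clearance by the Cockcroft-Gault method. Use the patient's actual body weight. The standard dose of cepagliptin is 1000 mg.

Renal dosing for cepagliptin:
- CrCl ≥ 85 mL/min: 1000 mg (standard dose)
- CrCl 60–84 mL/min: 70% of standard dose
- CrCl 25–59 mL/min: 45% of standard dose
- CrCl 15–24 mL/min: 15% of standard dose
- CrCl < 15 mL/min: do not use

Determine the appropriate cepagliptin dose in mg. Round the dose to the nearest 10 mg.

CrCl = (140 − 35) × 107.5 / (72 × 2.7) = 11287.5 / 194.40 ≈ 58.1 mL/min
CrCl ≈ 58 mL/min → bracket 25–59 mL/min.
45% of 1000 mg = 450 mg

450 mg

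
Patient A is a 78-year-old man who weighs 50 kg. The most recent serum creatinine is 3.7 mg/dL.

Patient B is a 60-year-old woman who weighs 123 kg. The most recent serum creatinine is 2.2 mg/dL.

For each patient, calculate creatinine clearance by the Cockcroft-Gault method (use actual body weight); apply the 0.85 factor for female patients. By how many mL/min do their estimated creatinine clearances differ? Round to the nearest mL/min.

Patient A: CrCl = (140 − 78) × 50 / (72 × 3.7) = 3100.0 / 266.40 ≈ 11.6 mL/min
Patient B: CrCl = (140 − 60) × 123 / (72 × 2.2) × 0.85 = 9840.0 / 158.40 × 0.85 ≈ 52.8 mL/min
|11.6 − 52.8| = 41.2 mL/min

41 mL/min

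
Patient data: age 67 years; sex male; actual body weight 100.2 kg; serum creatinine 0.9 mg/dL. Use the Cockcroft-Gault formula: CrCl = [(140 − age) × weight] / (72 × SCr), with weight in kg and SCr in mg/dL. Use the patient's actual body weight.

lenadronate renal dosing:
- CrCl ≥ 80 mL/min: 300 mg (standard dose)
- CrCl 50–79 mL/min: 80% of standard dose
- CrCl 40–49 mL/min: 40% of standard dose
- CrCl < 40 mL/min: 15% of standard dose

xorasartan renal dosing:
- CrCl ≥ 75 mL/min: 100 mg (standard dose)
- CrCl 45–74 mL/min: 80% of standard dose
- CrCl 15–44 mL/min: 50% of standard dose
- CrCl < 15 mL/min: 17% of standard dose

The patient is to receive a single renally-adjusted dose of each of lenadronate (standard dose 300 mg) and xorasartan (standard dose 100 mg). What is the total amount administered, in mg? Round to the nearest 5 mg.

400 mg

CrCl = (140 − 67) × 100.2 / (72 × 0.9) = 7314.6 / 64.80 ≈ 112.9 mL/min
CrCl ≈ 113 mL/min.
lenadronate: ≥ 80 mL/min → 100% of 300 mg = 300 mg.
xorasartan: ≥ 75 mL/min → 100% of 100 mg = 100 mg.
Total = 300 + 100 = 400 mg.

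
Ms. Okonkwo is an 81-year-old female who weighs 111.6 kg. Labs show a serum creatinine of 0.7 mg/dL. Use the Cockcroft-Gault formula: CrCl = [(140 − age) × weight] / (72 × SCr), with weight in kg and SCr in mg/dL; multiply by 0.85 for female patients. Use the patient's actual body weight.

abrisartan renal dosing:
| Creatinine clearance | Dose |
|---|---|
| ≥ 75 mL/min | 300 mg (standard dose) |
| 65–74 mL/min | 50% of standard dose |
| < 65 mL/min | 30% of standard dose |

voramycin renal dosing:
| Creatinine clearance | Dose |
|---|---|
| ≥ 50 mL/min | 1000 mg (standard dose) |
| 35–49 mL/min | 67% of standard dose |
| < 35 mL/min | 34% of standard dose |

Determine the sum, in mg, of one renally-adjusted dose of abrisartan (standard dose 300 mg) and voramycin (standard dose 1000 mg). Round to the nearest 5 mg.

1300 mg

CrCl = (140 − 81) × 111.6 / (72 × 0.7) × 0.85 = 6584.4 / 50.40 × 0.85 ≈ 111.0 mL/min
CrCl ≈ 111 mL/min.
abrisartan: ≥ 75 mL/min → 100% of 300 mg = 300 mg.
voramycin: ≥ 50 mL/min → 100% of 1000 mg = 1000 mg.
Total = 300 + 1000 = 1300 mg.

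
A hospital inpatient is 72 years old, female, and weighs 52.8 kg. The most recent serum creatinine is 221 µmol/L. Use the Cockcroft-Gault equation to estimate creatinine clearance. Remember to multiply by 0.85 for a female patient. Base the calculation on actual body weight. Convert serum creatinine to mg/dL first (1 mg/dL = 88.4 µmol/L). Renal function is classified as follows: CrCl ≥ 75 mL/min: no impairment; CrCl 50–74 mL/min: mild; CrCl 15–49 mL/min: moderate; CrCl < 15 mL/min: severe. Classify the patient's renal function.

moderate

SCr = 221 / 88.4 = 2.5 mg/dL
CrCl = (140 − 72) × 52.8 / (72 × 2.5) × 0.85 = 3590.4 / 180.00 × 0.85 ≈ 17.0 mL/min
17 mL/min falls in the 'moderate' range.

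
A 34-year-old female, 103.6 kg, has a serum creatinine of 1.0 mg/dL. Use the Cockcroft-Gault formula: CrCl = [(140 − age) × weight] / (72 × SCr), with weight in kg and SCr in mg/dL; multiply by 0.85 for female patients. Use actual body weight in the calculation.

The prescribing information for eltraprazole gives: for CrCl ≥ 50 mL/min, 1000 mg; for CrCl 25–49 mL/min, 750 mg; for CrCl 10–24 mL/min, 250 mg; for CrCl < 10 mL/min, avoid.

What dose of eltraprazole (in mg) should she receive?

1000 mg

CrCl = (140 − 34) × 103.6 / (72 × 1) × 0.85 = 10981.6 / 72.00 × 0.85 ≈ 129.6 mL/min
CrCl ≈ 130 mL/min → bracket ≥ 50 mL/min.
Dose for this bracket: 1000 mg.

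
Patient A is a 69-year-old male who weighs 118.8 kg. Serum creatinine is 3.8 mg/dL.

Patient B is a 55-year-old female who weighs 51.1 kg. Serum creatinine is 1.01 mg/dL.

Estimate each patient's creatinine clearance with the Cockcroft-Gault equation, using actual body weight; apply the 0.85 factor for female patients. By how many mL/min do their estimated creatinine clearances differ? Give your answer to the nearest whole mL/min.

20 mL/min

Patient A: CrCl = (140 − 69) × 118.8 / (72 × 3.8) = 8434.8 / 273.60 ≈ 30.8 mL/min
Patient B: CrCl = (140 − 55) × 51.1 / (72 × 1.01) × 0.85 = 4343.5 / 72.72 × 0.85 ≈ 50.8 mL/min
|30.8 − 50.8| = 20.0 mL/min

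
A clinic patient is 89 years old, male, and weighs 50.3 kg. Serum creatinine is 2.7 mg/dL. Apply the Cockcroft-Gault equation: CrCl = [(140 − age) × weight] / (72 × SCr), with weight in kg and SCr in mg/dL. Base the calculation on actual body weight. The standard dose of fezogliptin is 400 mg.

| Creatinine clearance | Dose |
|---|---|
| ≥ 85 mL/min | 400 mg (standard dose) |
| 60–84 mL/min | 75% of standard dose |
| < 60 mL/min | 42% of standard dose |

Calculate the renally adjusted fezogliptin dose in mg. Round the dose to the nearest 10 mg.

170 mg

CrCl = (140 − 89) × 50.3 / (72 × 2.7) = 2565.3 / 194.40 ≈ 13.2 mL/min
CrCl ≈ 13 mL/min → bracket < 60 mL/min.
42% of 400 mg = 168 mg → 170 mg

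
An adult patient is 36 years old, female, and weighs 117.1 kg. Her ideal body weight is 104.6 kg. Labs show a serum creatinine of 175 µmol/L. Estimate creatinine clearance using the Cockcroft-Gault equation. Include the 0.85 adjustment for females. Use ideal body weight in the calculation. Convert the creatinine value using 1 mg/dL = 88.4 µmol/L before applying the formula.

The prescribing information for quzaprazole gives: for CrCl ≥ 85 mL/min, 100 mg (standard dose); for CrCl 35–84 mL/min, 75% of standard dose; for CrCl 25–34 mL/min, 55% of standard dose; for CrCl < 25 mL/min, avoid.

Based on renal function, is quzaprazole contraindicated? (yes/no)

SCr = 175 / 88.4 = 1.98 mg/dL
CrCl = (140 − 36) × 104.6 / (72 × 1.98) × 0.85 = 10878.4 / 142.56 × 0.85 ≈ 64.9 mL/min
CrCl ≈ 65 mL/min, which is ≥ 25 mL/min.

no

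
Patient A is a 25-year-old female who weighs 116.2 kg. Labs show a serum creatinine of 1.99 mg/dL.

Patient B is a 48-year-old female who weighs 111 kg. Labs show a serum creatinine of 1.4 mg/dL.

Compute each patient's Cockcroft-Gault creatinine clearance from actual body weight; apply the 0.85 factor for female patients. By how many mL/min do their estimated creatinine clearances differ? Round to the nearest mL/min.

Patient A: CrCl = (140 − 25) × 116.2 / (72 × 1.99) × 0.85 = 13363.0 / 143.28 × 0.85 ≈ 79.3 mL/min
Patient B: CrCl = (140 − 48) × 111 / (72 × 1.4) × 0.85 = 10212.0 / 100.80 × 0.85 ≈ 86.1 mL/min
|79.3 − 86.1| = 6.8 mL/min

7 mL/min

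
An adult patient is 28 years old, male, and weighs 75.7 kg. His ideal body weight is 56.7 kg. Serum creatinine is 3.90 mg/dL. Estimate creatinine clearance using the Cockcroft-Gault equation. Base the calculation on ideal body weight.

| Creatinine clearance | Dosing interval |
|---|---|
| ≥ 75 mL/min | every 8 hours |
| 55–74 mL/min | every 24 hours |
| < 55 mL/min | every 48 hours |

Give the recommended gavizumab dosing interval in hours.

CrCl = (140 − 28) × 56.7 / (72 × 3.9) = 6350.4 / 280.80 ≈ 22.6 mL/min
CrCl ≈ 23 mL/min → bracket < 55 mL/min → every 48 hours.

every 48 hours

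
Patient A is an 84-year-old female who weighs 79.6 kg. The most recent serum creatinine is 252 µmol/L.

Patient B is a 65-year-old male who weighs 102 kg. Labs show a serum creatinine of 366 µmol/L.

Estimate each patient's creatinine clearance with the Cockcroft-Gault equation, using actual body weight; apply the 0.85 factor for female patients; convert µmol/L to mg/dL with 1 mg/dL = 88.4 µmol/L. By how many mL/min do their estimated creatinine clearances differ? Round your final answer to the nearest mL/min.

7 mL/min

Patient A: SCr = 252 / 88.4 = 2.851 mg/dL
Patient A: CrCl = (140 − 84) × 79.6 / (72 × 2.851) × 0.85 = 4457.6 / 205.27 × 0.85 ≈ 18.5 mL/min
Patient B: SCr = 366 / 88.4 = 4.14 mg/dL
Patient B: CrCl = (140 − 65) × 102 / (72 × 4.14) = 7650.0 / 298.08 ≈ 25.7 mL/min
|18.5 − 25.7| = 7.2 mL/min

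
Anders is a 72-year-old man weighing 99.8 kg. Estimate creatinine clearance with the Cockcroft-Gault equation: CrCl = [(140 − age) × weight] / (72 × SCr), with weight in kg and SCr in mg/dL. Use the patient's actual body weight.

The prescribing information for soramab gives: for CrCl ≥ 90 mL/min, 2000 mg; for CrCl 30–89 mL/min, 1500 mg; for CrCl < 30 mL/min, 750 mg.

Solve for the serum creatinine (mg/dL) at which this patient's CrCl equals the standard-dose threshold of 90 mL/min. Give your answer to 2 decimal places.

Standard dose requires CrCl ≥ 90 mL/min.
Set (140 − 72) × 99.8 / (72 × SCr) = 90
SCr = (140 − 72) × 99.8 / (72 × 90) = 1.047 mg/dL

1.05 mg/dL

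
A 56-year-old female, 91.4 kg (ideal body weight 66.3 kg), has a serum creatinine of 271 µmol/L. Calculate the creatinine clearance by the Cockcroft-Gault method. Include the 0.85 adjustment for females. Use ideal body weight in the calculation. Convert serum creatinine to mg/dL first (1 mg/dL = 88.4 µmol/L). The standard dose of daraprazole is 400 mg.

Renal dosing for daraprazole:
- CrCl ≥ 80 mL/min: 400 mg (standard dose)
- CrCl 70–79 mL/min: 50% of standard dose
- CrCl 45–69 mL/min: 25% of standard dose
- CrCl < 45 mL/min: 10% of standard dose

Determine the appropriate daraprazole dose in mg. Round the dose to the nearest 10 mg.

SCr = 271 / 88.4 = 3.066 mg/dL
CrCl = (140 − 56) × 66.3 / (72 × 3.066) × 0.85 = 5569.2 / 220.75 × 0.85 ≈ 21.4 mL/min
CrCl ≈ 21 mL/min → bracket < 45 mL/min.
10% of 400 mg = 40 mg

40 mg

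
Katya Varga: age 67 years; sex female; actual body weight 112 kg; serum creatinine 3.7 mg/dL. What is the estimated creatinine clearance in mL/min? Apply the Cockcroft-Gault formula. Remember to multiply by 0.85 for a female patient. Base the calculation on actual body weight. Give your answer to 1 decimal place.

CrCl = (140 − 67) × 112 / (72 × 3.7) × 0.85 = 8176.0 / 266.40 × 0.85 ≈ 26.1 mL/min

26.1 mL/min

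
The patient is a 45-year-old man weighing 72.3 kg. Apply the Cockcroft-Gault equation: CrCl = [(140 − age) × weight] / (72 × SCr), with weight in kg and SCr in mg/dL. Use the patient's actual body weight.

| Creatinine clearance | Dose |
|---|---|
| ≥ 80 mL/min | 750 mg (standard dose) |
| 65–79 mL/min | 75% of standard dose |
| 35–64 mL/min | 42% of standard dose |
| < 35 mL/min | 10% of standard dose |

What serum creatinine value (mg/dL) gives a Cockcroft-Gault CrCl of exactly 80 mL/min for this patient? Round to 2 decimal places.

Standard dose requires CrCl ≥ 80 mL/min.
Set (140 − 45) × 72.3 / (72 × SCr) = 80
SCr = (140 − 45) × 72.3 / (72 × 80) = 1.192 mg/dL

1.19 mg/dL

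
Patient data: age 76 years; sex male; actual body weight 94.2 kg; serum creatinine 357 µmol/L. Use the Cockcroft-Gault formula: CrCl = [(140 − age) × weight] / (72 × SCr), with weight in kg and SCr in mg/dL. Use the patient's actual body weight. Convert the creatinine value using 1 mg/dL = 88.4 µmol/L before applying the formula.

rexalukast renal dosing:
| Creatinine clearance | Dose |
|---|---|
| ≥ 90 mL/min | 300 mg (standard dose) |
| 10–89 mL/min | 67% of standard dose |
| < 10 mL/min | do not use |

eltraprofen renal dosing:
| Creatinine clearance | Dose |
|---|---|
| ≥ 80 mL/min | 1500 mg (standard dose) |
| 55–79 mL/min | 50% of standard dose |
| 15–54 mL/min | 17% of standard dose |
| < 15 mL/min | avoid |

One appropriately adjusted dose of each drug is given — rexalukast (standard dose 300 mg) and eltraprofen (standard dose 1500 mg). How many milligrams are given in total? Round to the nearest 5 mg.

455 mg

SCr = 357 / 88.4 = 4.038 mg/dL
CrCl = (140 − 76) × 94.2 / (72 × 4.038) = 6028.8 / 290.74 ≈ 20.7 mL/min
CrCl ≈ 21 mL/min.
rexalukast: 10–89 mL/min → 67% of 300 mg = 201 mg.
eltraprofen: 15–54 mL/min → 17% of 1500 mg = 255 mg.
Total = 201 + 255 = 456 mg.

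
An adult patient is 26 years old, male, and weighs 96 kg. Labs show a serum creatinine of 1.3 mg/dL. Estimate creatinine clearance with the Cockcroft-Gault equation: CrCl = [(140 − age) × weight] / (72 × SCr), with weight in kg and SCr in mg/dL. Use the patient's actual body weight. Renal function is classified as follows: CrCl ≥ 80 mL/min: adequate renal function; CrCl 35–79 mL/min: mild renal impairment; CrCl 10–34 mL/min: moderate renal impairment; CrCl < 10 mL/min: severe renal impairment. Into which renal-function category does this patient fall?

CrCl = (140 − 26) × 96 / (72 × 1.3) = 10944.0 / 93.60 ≈ 116.9 mL/min
117 mL/min falls in the 'adequate renal function' range.

adequate renal function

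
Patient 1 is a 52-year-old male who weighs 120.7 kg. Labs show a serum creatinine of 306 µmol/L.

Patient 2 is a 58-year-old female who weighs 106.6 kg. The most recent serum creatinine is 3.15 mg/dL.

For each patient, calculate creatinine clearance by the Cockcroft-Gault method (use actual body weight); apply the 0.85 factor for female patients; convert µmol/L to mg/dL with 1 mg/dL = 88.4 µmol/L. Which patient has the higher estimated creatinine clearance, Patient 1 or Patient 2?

Patient 1

Patient 1: SCr = 306 / 88.4 = 3.462 mg/dL
Patient 1: CrCl = (140 − 52) × 120.7 / (72 × 3.462) = 10621.6 / 249.26 ≈ 42.6 mL/min
Patient 2: CrCl = (140 − 58) × 106.6 / (72 × 3.15) × 0.85 = 8741.2 / 226.80 × 0.85 ≈ 32.8 mL/min
42.6 vs 32.8 mL/min → Patient 1 is higher.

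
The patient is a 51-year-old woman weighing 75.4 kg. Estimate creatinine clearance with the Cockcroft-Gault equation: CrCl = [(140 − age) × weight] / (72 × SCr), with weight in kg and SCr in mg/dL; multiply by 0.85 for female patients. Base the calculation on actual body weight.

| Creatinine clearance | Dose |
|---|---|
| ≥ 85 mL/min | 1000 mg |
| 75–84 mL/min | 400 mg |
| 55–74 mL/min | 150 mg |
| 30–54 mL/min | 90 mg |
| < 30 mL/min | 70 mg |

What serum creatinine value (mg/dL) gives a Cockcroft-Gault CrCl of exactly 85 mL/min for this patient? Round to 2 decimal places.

0.93 mg/dL

Standard dose requires CrCl ≥ 85 mL/min.
Set (140 − 51) × 75.4 × 0.85 / (72 × SCr) = 85
SCr = (140 − 51) × 75.4 × 0.85 / (72 × 85) = 0.932 mg/dL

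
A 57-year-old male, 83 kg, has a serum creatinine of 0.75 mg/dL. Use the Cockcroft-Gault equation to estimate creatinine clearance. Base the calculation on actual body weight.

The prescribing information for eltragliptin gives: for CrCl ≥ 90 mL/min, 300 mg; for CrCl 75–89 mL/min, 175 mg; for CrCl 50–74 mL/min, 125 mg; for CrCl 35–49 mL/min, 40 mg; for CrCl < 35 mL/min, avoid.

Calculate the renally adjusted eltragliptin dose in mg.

CrCl = (140 − 57) × 83 / (72 × 0.75) = 6889.0 / 54.00 ≈ 127.6 mL/min
CrCl ≈ 128 mL/min → bracket ≥ 90 mL/min.
Dose for this bracket: 300 mg.

300 mg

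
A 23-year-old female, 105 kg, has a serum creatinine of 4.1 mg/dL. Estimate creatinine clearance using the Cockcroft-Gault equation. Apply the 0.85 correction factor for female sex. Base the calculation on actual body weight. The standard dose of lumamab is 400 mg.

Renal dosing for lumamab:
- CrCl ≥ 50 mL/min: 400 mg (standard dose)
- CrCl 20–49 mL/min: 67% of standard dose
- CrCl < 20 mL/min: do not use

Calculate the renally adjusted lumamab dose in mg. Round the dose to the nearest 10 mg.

270 mg

CrCl = (140 − 23) × 105 / (72 × 4.1) × 0.85 = 12285.0 / 295.20 × 0.85 ≈ 35.4 mL/min
CrCl ≈ 35 mL/min → bracket 20–49 mL/min.
67% of 400 mg = 268 mg → 270 mg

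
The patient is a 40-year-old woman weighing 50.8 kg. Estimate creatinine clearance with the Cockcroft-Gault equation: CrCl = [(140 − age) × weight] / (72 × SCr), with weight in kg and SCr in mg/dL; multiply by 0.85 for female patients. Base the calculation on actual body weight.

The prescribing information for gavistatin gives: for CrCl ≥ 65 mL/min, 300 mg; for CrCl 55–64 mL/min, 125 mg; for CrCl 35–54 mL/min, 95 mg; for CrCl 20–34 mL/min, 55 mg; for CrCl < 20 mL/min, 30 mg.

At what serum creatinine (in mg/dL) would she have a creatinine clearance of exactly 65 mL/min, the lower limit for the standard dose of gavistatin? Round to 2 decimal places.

0.92 mg/dL

Standard dose requires CrCl ≥ 65 mL/min.
Set (140 − 40) × 50.8 × 0.85 / (72 × SCr) = 65
SCr = (140 − 40) × 50.8 × 0.85 / (72 × 65) = 0.923 mg/dL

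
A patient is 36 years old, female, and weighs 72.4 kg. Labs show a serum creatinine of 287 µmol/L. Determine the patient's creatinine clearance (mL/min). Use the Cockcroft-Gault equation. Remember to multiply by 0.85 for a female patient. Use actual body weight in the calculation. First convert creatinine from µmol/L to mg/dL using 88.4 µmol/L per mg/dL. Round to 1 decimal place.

SCr = 287 / 88.4 = 3.247 mg/dL
CrCl = (140 − 36) × 72.4 / (72 × 3.247) × 0.85 = 7529.6 / 233.78 × 0.85 ≈ 27.4 mL/min

27.4 mL/min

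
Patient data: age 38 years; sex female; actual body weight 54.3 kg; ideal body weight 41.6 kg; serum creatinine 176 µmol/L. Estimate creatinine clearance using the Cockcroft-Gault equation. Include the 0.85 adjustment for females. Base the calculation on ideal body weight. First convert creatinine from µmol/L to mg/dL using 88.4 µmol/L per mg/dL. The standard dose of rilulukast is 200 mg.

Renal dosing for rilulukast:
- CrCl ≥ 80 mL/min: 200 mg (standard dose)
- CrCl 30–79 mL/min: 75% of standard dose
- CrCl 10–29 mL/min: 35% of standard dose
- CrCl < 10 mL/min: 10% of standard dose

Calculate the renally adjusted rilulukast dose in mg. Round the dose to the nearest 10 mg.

SCr = 176 / 88.4 = 1.991 mg/dL
CrCl = (140 − 38) × 41.6 / (72 × 1.991) × 0.85 = 4243.2 / 143.35 × 0.85 ≈ 25.2 mL/min
CrCl ≈ 25 mL/min → bracket 10–29 mL/min.
35% of 200 mg = 70 mg

70 mg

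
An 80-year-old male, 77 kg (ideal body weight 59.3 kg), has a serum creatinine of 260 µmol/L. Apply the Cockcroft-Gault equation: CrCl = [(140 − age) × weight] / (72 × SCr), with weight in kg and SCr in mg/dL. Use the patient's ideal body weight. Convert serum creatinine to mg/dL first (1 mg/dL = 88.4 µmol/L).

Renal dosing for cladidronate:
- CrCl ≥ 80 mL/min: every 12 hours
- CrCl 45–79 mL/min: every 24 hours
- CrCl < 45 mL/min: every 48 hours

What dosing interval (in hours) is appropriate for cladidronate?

SCr = 260 / 88.4 = 2.941 mg/dL
CrCl = (140 − 80) × 59.3 / (72 × 2.941) = 3558.0 / 211.75 ≈ 16.8 mL/min
CrCl ≈ 17 mL/min → bracket < 45 mL/min → every 48 hours.

every 48 hours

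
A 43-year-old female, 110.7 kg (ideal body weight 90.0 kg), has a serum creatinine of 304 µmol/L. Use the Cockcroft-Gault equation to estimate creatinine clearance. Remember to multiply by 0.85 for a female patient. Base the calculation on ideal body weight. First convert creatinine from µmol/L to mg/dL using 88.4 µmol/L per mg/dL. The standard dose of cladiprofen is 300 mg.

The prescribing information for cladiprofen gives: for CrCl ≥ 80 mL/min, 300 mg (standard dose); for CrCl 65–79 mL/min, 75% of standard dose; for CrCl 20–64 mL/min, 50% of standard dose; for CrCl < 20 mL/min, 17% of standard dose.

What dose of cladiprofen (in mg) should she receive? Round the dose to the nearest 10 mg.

SCr = 304 / 88.4 = 3.439 mg/dL
CrCl = (140 − 43) × 90 / (72 × 3.439) × 0.85 = 8730.0 / 247.61 × 0.85 ≈ 30.0 mL/min
CrCl ≈ 30 mL/min → bracket 20–64 mL/min.
50% of 300 mg = 150 mg

150 mg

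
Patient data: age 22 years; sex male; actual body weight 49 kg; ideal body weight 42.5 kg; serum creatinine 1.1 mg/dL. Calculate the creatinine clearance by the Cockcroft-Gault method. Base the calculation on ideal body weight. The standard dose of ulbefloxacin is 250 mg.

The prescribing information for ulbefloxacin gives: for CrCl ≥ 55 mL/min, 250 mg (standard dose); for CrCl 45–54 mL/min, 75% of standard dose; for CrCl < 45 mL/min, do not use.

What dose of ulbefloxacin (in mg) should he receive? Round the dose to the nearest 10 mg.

250 mg

CrCl = (140 − 22) × 42.5 / (72 × 1.1) = 5015.0 / 79.20 ≈ 63.3 mL/min
CrCl ≈ 63 mL/min → bracket ≥ 55 mL/min.
100% of 250 mg = 250 mg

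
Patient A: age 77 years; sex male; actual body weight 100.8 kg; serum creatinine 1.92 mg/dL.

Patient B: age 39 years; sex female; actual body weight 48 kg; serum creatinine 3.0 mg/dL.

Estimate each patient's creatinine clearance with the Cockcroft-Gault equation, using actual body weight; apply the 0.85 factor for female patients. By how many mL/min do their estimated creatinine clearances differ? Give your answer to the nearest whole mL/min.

27 mL/min

Patient A: CrCl = (140 − 77) × 100.8 / (72 × 1.92) = 6350.4 / 138.24 ≈ 45.9 mL/min
Patient B: CrCl = (140 − 39) × 48 / (72 × 3) × 0.85 = 4848.0 / 216.00 × 0.85 ≈ 19.1 mL/min
|45.9 − 19.1| = 26.8 mL/min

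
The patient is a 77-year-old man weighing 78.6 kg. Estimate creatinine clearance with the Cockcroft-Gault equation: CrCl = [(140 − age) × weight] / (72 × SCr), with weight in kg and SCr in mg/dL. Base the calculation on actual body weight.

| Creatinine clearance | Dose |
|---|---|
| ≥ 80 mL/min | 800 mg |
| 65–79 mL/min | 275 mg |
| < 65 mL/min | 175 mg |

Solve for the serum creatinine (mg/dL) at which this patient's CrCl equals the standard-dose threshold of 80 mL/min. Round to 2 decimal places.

0.86 mg/dL

Standard dose requires CrCl ≥ 80 mL/min.
Set (140 − 77) × 78.6 / (72 × SCr) = 80
SCr = (140 − 77) × 78.6 / (72 × 80) = 0.860 mg/dL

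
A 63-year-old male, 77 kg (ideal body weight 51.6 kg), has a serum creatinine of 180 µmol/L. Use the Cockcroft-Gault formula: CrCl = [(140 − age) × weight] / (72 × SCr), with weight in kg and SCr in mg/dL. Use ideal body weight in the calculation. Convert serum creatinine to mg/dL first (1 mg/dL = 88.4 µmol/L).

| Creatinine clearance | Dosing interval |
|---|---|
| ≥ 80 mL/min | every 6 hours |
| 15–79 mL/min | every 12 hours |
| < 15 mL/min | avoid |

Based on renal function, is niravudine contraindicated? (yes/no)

SCr = 180 / 88.4 = 2.036 mg/dL
CrCl = (140 − 63) × 51.6 / (72 × 2.036) = 3973.2 / 146.59 ≈ 27.1 mL/min
CrCl ≈ 27 mL/min, which is ≥ 15 mL/min.

no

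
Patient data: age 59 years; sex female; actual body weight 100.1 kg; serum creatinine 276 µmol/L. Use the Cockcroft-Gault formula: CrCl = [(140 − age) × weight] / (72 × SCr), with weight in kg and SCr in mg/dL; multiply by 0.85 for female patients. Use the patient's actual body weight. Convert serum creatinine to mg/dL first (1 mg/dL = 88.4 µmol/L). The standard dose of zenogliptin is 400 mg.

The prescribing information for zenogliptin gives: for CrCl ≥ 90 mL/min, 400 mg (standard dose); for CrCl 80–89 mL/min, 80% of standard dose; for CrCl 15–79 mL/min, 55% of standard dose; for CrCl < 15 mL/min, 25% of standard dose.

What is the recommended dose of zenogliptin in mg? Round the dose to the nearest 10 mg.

220 mg

SCr = 276 / 88.4 = 3.122 mg/dL
CrCl = (140 − 59) × 100.1 / (72 × 3.122) × 0.85 = 8108.1 / 224.78 × 0.85 ≈ 30.7 mL/min
CrCl ≈ 31 mL/min → bracket 15–79 mL/min.
55% of 400 mg = 220 mg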